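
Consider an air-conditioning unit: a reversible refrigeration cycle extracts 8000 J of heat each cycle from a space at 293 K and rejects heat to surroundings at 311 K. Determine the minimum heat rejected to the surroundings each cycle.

Q_H ≈ 8490 J

For a reversible cycle Q_H/Q_C = T_H/T_C, so Q_H = Q_C·T_H/T_C = 8000 × 311.00/293.00 = 8490 J.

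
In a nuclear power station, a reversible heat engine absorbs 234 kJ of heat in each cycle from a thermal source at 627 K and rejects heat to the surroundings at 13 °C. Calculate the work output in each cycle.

W ≈ 127.2 kJ

T_C = 13 °C → 13 + 273.15 = 286.15 K.
For a reversible engine, η = 1 − T_C/T_H = 1 − 286.15/627.00 = 0.5436.
W = η·Q_H = 0.5436 × 234 = 127.2 kJ.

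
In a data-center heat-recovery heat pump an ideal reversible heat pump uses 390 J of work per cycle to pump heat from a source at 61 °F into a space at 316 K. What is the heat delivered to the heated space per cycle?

T_C = 61 °F → (61 − 32) × 5/9 = 16.11 °C = 289.26 K.
COP_HP = T_H/(T_H − T_C) = 316.00/26.74 = 11.8180.
Q_H = COP_HP · W = 11.8180 × 390 = 4610 J.

Q_H ≈ 4610 J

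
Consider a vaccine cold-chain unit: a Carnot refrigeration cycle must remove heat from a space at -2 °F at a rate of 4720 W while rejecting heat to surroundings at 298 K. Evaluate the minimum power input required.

Ẇ_in ≈ 812 W

T_C = -2 °F → (-2 − 32) × 5/9 = -18.89 °C = 254.26 K.
Carnot COP: COP_R = T_C/(T_H − T_C) = 254.26/43.74 = 5.8132.
W = Q_C/COP_R = 4720/5.8132 = 812 W.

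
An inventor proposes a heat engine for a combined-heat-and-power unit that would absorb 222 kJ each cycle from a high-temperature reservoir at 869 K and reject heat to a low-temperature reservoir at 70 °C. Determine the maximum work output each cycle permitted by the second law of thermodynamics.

W_max ≈ 134 kJ

T_C = 70 °C → 70 + 273.15 = 343.15 K.
The upper bound on efficiency is η_max = 1 − T_C/T_H = 1 − 343.15/869.00 = 0.6051.
W_max = η_max · Q_H = 0.6051 × 222 = 134 kJ.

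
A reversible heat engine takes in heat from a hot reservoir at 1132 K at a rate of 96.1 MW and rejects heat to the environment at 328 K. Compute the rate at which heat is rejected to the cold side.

The Carnot efficiency is η = 1 − T_C/T_H = 1 − 328.00/1132.00 = 0.7102.
For a reversible cycle Q_C/Q_H = T_C/T_H, so Q_C = 96.1 × 328.00/1132.00 = 27.8 MW.

Q̇_C ≈ 27.8 MW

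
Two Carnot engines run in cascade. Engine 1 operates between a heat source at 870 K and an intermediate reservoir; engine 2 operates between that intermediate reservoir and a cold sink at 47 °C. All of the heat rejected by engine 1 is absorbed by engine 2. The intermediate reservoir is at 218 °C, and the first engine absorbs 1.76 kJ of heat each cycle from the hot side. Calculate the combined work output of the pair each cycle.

T_C = 47 °C → 47 + 273.15 = 320.15 K.
Two reversible stages in series are equivalent to a single Carnot engine between T_H and T_C, so η_total = 1 − T_C/T_H = 1 − 320.15/870.00 = 0.6320.
W_total = η_total · Q_H = 0.6320 × 1.76 = 1.11 kJ.

W_total ≈ 1.11 kJ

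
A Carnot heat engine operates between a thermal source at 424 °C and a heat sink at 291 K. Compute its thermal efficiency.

η ≈ 0.583

T_H = 424 °C → 424 + 273.15 = 697.15 K.
For a reversible engine, η = 1 − T_C/T_H = 1 − 291.00/697.15 = 0.583.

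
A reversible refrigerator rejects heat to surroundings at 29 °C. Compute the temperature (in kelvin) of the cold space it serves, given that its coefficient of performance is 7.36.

T_H = 29 °C → 29 + 273.15 = 302.15 K.
COP_R = T_C/(T_H − T_C) ⇒ T_C = T_H·COP_R/(1 + COP_R) = 302.15 × 7.36/(1 + 7.36) = 266.0 K.

T_C ≈ 266.0 K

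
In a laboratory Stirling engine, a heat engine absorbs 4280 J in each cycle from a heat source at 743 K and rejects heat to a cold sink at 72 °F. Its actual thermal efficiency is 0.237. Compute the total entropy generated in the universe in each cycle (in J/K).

ΔS_univ ≈ 5.30 J/K

T_C = 72 °F → (72 − 32) × 5/9 = 22.22 °C = 295.37 K.
W = η·Q_H = 0.237 × 4280 = 1014 J, so Q_C = Q_H − W = 3266 J.
The hot reservoir loses entropy Q_H/T_H = 4280/743.00 = 5.760 J/K; the cold reservoir gains Q_C/T_C = 3266/295.37 = 11.06 J/K.
ΔS_univ = −Q_H/T_H + Q_C/T_C = 5.30 J/K (> 0, since η = 0.237 < η_Carnot = 0.602).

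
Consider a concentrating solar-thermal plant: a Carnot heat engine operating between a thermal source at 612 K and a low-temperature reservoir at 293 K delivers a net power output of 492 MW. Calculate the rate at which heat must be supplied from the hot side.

Q̇_H ≈ 944 MW

Since the cycle is reversible, η = 1 − T_C/T_H = 1 − 293.00/612.00 = 0.5212.
Q_H = W/η = 492/0.5212 = 944 MW.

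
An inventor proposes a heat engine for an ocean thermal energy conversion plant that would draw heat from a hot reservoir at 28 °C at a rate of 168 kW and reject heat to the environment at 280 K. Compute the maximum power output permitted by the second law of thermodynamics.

Ẇ_max ≈ 11.8 kW

T_H = 28 °C → 28 + 273.15 = 301.15 K.
The second-law ceiling is the Carnot efficiency, η_max = 1 − T_C/T_H = 1 − 280.00/301.15 = 0.0702.
W_max = η_max · Q_H = 0.0702 × 168 = 11.8 kW.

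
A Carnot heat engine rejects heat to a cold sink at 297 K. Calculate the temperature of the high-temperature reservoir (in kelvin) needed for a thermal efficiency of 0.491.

T_H ≈ 583 K

From η = 1 − T_C/T_H, solving for T_H gives T_H = T_C/(1 − η) = 297.00/(1 − 0.491) = 583 K.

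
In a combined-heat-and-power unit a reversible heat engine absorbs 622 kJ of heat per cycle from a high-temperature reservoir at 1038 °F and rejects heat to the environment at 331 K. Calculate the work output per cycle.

T_H = 1038 °F → (1038 − 32) × 5/9 = 558.89 °C = 832.04 K.
For a reversible engine, η = 1 − T_C/T_H = 1 − 331.00/832.04 = 0.6022.
W = η·Q_H = 0.6022 × 622 = 375 kJ.

W ≈ 375 kJ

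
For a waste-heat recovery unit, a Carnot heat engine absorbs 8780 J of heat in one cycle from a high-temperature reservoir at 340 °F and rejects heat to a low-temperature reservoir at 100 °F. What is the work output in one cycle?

T_H = 340 °F → (340 − 32) × 5/9 = 171.11 °C = 444.26 K.
T_C = 100 °F → (100 − 32) × 5/9 = 37.78 °C = 310.93 K.
For a reversible engine, η = 1 − T_C/T_H = 1 − 310.93/444.26 = 0.3001.
W = η·Q_H = 0.3001 × 8780 = 2640 J.

W ≈ 2640 J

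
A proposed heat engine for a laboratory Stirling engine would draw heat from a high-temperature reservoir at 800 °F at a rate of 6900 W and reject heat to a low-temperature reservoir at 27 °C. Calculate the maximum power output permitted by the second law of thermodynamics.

T_H = 800 °F → (800 − 32) × 5/9 = 426.67 °C = 699.82 K.
T_C = 27 °C → 27 + 273.15 = 300.15 K.
By the Carnot theorem, η_max = 1 − T_C/T_H = 1 − 300.15/699.82 = 0.5711.
W_max = η_max · Q_H = 0.5711 × 6900 = 3940 W.

Ẇ_max ≈ 3940 W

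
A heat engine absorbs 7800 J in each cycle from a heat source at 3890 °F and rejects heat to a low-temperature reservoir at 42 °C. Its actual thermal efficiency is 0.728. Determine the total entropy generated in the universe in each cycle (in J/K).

ΔS_univ ≈ 3.50 J/K

T_H = 3890 °F → (3890 − 32) × 5/9 = 2143.33 °C = 2416.48 K.
T_C = 42 °C → 42 + 273.15 = 315.15 K.
W = η·Q_H = 0.728 × 7800 = 5678 J, so Q_C = Q_H − W = 2122 J.
Entropy balance on the reservoirs: −Q_H/T_H = -3.228 J/K, +Q_C/T_C = 6.732 J/K.
ΔS_univ = −Q_H/T_H + Q_C/T_C = 3.50 J/K (> 0, since η = 0.728 < η_Carnot = 0.870).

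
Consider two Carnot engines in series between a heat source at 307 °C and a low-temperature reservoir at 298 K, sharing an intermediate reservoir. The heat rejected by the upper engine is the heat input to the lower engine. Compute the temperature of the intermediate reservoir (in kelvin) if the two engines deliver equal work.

T_m ≈ 439.1 K

T_H = 307 °C → 307 + 273.15 = 580.15 K.
For reversible stages Q_m = Q_H·(T_m/T_H). Setting W₁ = Q_H(1 − T_m/T_H) equal to W₂ = Q_m(1 − T_C/T_m) = Q_H·(T_m − T_C)/T_H gives T_H − T_m = T_m − T_C, so T_m = (T_H + T_C)/2 = (580.15 + 298.00)/2 = 439.1 K.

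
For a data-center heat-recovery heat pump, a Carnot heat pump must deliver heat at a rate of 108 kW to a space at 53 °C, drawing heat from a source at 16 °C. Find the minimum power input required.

Ẇ_in ≈ 12.3 kW

T_H = 53 °C → 53 + 273.15 = 326.15 K.
T_C = 16 °C → 16 + 273.15 = 289.15 K.
COP_HP = T_H/(T_H − T_C) = 326.15/37.00 = 8.8149.
W = Q_H/COP_HP = 108/8.8149 = 12.3 kW.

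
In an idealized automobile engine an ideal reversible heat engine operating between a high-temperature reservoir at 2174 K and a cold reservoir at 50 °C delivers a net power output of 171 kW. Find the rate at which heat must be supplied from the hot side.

Q̇_H ≈ 201 kW

T_C = 50 °C → 50 + 273.15 = 323.15 K.
η_rev = 1 − T_C/T_H = 1 − 323.15/2174.00 = 0.8514.
Q_H = W/η = 171/0.8514 = 201 kW.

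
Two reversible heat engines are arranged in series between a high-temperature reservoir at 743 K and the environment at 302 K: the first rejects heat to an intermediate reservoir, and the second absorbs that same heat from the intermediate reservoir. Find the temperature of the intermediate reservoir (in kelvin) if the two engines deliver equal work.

T_m ≈ 522 K

For reversible stages Q_m = Q_H·(T_m/T_H). Setting W₁ = Q_H(1 − T_m/T_H) equal to W₂ = Q_m(1 − T_C/T_m) = Q_H·(T_m − T_C)/T_H gives T_H − T_m = T_m − T_C, so T_m = (T_H + T_C)/2 = (743.00 + 302.00)/2 = 522 K.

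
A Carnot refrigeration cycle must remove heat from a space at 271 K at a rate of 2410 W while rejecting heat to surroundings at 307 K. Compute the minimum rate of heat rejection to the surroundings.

For a reversible cycle Q_H/Q_C = T_H/T_C, so Q_H = Q_C·T_H/T_C = 2410 × 307.00/271.00 = 2730 W.

Q̇_H ≈ 2730 W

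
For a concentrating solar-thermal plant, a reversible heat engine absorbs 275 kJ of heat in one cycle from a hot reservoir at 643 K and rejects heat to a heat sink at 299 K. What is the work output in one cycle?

Carnot efficiency: η = 1 − T_C/T_H = 1 − 299.00/643.00 = 0.5350.
W = η·Q_H = 0.5350 × 275 = 147 kJ.

W ≈ 147 kJ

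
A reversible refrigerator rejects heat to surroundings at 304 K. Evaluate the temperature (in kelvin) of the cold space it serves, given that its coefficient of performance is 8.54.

COP_R = T_C/(T_H − T_C) ⇒ T_C = T_H·COP_R/(1 + COP_R) = 304.00 × 8.54/(1 + 8.54) = 272 K.

T_C ≈ 272 K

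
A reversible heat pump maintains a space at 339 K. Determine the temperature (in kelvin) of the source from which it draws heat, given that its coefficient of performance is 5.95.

COP_HP = T_H/(T_H − T_C) ⇒ T_C = T_H·(COP_HP − 1)/COP_HP = 339.00 × (5.95 − 1)/5.95 = 282 K.

T_C ≈ 282 K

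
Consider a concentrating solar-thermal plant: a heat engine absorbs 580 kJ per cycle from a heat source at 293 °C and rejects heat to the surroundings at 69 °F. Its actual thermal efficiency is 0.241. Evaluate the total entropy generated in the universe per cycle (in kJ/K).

T_H = 293 °C → 293 + 273.15 = 566.15 K.
T_C = 69 °F → (69 − 32) × 5/9 = 20.56 °C = 293.71 K.
W = η·Q_H = 0.241 × 580 = 139.8 kJ, so Q_C = Q_H − W = 440.2 kJ.
The hot reservoir loses entropy Q_H/T_H = 580/566.15 = 1.024 kJ/K; the cold reservoir gains Q_C/T_C = 440.2/293.71 = 1.499 kJ/K.
ΔS_univ = −Q_H/T_H + Q_C/T_C = 0.474 kJ/K (> 0, since η = 0.241 < η_Carnot = 0.481).

ΔS_univ ≈ 0.474 kJ/K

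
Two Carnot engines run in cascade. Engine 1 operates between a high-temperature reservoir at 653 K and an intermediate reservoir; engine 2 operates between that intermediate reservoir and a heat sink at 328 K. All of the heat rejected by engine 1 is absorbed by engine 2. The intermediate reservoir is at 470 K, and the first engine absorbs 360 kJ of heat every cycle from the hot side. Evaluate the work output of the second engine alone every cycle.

W₂ ≈ 78.3 kJ

Heat entering the second stage: Q_m = Q_H·(T_m/T_H) = 360 × 470.00/653.00 = 259 kJ.
Second-stage efficiency η₂ = 1 − T_C/T_m = 1 − 328.00/470.00 = 0.3021, so W₂ = η₂·Q_m = 78.3 kJ.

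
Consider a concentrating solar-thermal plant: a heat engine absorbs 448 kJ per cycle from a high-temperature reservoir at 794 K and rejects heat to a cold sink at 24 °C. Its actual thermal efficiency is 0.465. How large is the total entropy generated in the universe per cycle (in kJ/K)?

ΔS_univ ≈ 0.242 kJ/K

T_C = 24 °C → 24 + 273.15 = 297.15 K.
W = η·Q_H = 0.465 × 448 = 208.3 kJ, so Q_C = Q_H − W = 239.7 kJ.
Entropy balance on the reservoirs: −Q_H/T_H = -0.5642 kJ/K, +Q_C/T_C = 0.8066 kJ/K.
ΔS_univ = −Q_H/T_H + Q_C/T_C = 0.242 kJ/K (> 0, since η = 0.465 < η_Carnot = 0.626).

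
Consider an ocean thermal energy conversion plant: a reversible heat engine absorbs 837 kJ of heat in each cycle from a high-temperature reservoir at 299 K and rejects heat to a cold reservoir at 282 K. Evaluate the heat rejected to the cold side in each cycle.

Q_C ≈ 789 kJ

Carnot efficiency: η = 1 − T_C/T_H = 1 − 282.00/299.00 = 0.0569.
For a reversible cycle Q_C/Q_H = T_C/T_H, so Q_C = 837 × 282.00/299.00 = 789 kJ.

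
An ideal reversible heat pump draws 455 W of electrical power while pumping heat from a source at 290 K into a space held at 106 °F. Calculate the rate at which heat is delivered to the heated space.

T_H = 106 °F → (106 − 32) × 5/9 = 41.11 °C = 314.26 K.
The Carnot heat-pump COP is COP_HP = T_H/(T_H − T_C) = 314.26/24.26 = 12.9533.
Q_H = COP_HP · W = 12.9533 × 455 = 5890 W.

Q̇_H ≈ 5890 W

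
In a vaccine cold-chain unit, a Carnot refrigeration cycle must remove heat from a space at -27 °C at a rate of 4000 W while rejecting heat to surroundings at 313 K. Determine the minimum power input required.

Ẇ_in ≈ 1090 W

T_C = -27 °C → -27 + 273.15 = 246.15 K.
Carnot COP: COP_R = T_C/(T_H − T_C) = 246.15/66.85 = 3.6821.
W = Q_C/COP_R = 4000/3.6821 = 1090 W.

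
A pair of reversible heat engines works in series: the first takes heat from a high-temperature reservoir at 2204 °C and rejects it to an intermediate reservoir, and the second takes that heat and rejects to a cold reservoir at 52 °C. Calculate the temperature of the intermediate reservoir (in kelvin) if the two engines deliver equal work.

T_m ≈ 1401 K

T_H = 2204 °C → 2204 + 273.15 = 2477.15 K.
T_C = 52 °C → 52 + 273.15 = 325.15 K.
For reversible stages Q_m = Q_H·(T_m/T_H). Setting W₁ = Q_H(1 − T_m/T_H) equal to W₂ = Q_m(1 − T_C/T_m) = Q_H·(T_m − T_C)/T_H gives T_H − T_m = T_m − T_C, so T_m = (T_H + T_C)/2 = (2477.15 + 325.15)/2 = 1401 K.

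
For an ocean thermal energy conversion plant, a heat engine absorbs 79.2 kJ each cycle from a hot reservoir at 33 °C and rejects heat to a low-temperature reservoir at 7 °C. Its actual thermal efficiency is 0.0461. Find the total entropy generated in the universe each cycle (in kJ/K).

ΔS_univ ≈ 0.0110 kJ/K

T_H = 33 °C → 33 + 273.15 = 306.15 K.
T_C = 7 °C → 7 + 273.15 = 280.15 K.
W = η·Q_H = 0.0461 × 79.2 = 3.651 kJ, so Q_C = Q_H − W = 75.55 kJ.
The hot reservoir loses entropy Q_H/T_H = 79.2/306.15 = 0.2587 kJ/K; the cold reservoir gains Q_C/T_C = 75.55/280.15 = 0.2697 kJ/K.
ΔS_univ = −Q_H/T_H + Q_C/T_C = 0.0110 kJ/K (> 0, since η = 0.0461 < η_Carnot = 0.085).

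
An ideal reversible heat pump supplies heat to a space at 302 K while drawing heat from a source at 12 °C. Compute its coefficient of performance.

COP_HP ≈ 17.92

T_C = 12 °C → 12 + 273.15 = 285.15 K.
Reversible heating COP: COP_HP = T_H/(T_H − T_C) = 302.00/(302.00 − 285.15) = 17.92.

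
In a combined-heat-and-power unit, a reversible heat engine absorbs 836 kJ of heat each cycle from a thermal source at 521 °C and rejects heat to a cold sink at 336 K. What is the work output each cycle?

T_H = 521 °C → 521 + 273.15 = 794.15 K.
For a reversible engine, η = 1 − T_C/T_H = 1 − 336.00/794.15 = 0.5769.
W = η·Q_H = 0.5769 × 836 = 482 kJ.

W ≈ 482 kJ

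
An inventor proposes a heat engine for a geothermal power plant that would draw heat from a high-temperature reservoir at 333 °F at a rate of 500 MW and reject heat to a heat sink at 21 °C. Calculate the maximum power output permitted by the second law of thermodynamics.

Ẇ_max ≈ 166.0 MW

T_H = 333 °F → (333 − 32) × 5/9 = 167.22 °C = 440.37 K.
T_C = 21 °C → 21 + 273.15 = 294.15 K.
The second-law ceiling is the Carnot efficiency, η_max = 1 − T_C/T_H = 1 − 294.15/440.37 = 0.3320.
W_max = η_max · Q_H = 0.3320 × 500 = 166.0 MW.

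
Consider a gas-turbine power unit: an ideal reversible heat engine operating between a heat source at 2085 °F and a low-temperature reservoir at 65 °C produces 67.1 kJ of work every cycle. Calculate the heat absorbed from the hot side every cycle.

Q_H ≈ 88.2 kJ

T_H = 2085 °F → (2085 − 32) × 5/9 = 1140.56 °C = 1413.71 K.
T_C = 65 °C → 65 + 273.15 = 338.15 K.
For a reversible engine, η = 1 − T_C/T_H = 1 − 338.15/1413.71 = 0.7608.
Q_H = W/η = 67.1/0.7608 = 88.2 kJ.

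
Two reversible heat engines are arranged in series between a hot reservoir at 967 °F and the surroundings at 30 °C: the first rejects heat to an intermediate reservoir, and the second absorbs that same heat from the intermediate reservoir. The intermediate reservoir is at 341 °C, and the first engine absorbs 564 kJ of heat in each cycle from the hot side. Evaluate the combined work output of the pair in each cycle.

W_total ≈ 348.3 kJ

T_H = 967 °F → (967 − 32) × 5/9 = 519.44 °C = 792.59 K.
T_C = 30 °C → 30 + 273.15 = 303.15 K.
Two reversible stages in series are equivalent to a single Carnot engine between T_H and T_C, so η_total = 1 − T_C/T_H = 1 − 303.15/792.59 = 0.6175.
W_total = η_total · Q_H = 0.6175 × 564 = 348.3 kJ.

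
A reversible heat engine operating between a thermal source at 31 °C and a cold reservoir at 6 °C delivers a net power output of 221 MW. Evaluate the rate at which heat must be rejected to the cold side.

Q̇_C ≈ 2470 MW

T_H = 31 °C → 31 + 273.15 = 304.15 K.
T_C = 6 °C → 6 + 273.15 = 279.15 K.
For a reversible engine, η = 1 − T_C/T_H = 1 − 279.15/304.15 = 0.0822.
Since Q_C/Q_H = T_C/T_H and Q_H = W/η, Q_C = W·T_C/(T_H − T_C) = 221 × 279.15/25.00 = 2470 MW.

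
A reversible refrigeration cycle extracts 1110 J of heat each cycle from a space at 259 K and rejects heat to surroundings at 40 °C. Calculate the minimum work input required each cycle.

T_H = 40 °C → 40 + 273.15 = 313.15 K.
For a reversible refrigerator, COP_R = T_C/(T_H − T_C) = 259.00/54.15 = 4.7830.
W = Q_C/COP_R = 1110/4.7830 = 232.1 J.

W_in ≈ 232.1 J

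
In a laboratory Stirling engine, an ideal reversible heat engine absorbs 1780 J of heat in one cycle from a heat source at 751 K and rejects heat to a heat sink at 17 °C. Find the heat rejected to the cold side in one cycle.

Q_C ≈ 688 J

T_C = 17 °C → 17 + 273.15 = 290.15 K.
The Carnot efficiency is η = 1 − T_C/T_H = 1 − 290.15/751.00 = 0.6136.
For a reversible cycle Q_C/Q_H = T_C/T_H, so Q_C = 1780 × 290.15/751.00 = 688 J.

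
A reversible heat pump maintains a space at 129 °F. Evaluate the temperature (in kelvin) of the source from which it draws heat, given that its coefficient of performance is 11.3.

T_C ≈ 298.1 K

T_H = 129 °F → (129 − 32) × 5/9 = 53.89 °C = 327.04 K.
COP_HP = T_H/(T_H − T_C) ⇒ T_C = T_H·(COP_HP − 1)/COP_HP = 327.04 × (11.3 − 1)/11.3 = 298.1 K.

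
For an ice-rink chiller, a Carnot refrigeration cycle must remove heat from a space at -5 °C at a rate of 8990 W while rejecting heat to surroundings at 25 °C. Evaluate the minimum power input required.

T_H = 25 °C → 25 + 273.15 = 298.15 K.
T_C = -5 °C → -5 + 273.15 = 268.15 K.
Carnot COP: COP_R = T_C/(T_H − T_C) = 268.15/30.00 = 8.9383.
W = Q_C/COP_R = 8990/8.9383 = 1010 W.

Ẇ_in ≈ 1010 W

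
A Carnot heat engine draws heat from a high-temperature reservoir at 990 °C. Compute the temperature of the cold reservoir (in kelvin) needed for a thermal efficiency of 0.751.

T_C ≈ 315 K

T_H = 990 °C → 990 + 273.15 = 1263.15 K.
From η = 1 − T_C/T_H, T_C = T_H·(1 − η) = 1263.15 × (1 − 0.751) = 315 K.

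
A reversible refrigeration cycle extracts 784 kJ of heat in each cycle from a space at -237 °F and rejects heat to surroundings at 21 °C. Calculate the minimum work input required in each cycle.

W_in ≈ 1080 kJ

T_H = 21 °C → 21 + 273.15 = 294.15 K.
T_C = -237 °F → (-237 − 32) × 5/9 = -149.44 °C = 123.71 K.
The reversible coefficient of performance is COP_R = T_C/(T_H − T_C) = 123.71/170.44 = 0.7258.
W = Q_C/COP_R = 784/0.7258 = 1080 kJ.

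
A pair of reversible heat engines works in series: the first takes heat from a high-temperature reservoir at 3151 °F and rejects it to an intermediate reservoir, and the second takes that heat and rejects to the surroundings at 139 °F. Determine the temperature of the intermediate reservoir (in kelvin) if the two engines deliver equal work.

T_H = 3151 °F → (3151 − 32) × 5/9 = 1732.78 °C = 2005.93 K.
T_C = 139 °F → (139 − 32) × 5/9 = 59.44 °C = 332.59 K.
For reversible stages Q_m = Q_H·(T_m/T_H). Setting W₁ = Q_H(1 − T_m/T_H) equal to W₂ = Q_m(1 − T_C/T_m) = Q_H·(T_m − T_C)/T_H gives T_H − T_m = T_m − T_C, so T_m = (T_H + T_C)/2 = (2005.93 + 332.59)/2 = 1169 K.

T_m ≈ 1169 K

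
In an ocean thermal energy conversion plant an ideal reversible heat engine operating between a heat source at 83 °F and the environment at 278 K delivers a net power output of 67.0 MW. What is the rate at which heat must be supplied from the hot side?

T_H = 83 °F → (83 − 32) × 5/9 = 28.33 °C = 301.48 K.
For a reversible engine, η = 1 − T_C/T_H = 1 − 278.00/301.48 = 0.0779.
Q_H = W/η = 67.0/0.0779 = 860.2 MW.

Q̇_H ≈ 860.2 MW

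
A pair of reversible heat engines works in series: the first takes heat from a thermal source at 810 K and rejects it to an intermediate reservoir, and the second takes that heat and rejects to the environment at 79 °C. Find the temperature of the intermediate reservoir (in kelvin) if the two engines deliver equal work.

T_C = 79 °C → 79 + 273.15 = 352.15 K.
For reversible stages Q_m = Q_H·(T_m/T_H). Setting W₁ = Q_H(1 − T_m/T_H) equal to W₂ = Q_m(1 − T_C/T_m) = Q_H·(T_m − T_C)/T_H gives T_H − T_m = T_m − T_C, so T_m = (T_H + T_C)/2 = (810.00 + 352.15)/2 = 581.1 K.

T_m ≈ 581.1 K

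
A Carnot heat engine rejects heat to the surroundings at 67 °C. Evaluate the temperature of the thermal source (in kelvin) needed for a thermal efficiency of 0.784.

T_C = 67 °C → 67 + 273.15 = 340.15 K.
From η = 1 − T_C/T_H, solving for T_H gives T_H = T_C/(1 − η) = 340.15/(1 − 0.784) = 1570 K.

T_H ≈ 1570 K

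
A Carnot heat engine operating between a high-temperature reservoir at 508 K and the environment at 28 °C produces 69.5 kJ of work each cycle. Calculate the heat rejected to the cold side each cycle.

Q_C ≈ 101 kJ

T_C = 28 °C → 28 + 273.15 = 301.15 K.
For a reversible engine, η = 1 − T_C/T_H = 1 − 301.15/508.00 = 0.4072.
Since Q_C/Q_H = T_C/T_H and Q_H = W/η, Q_C = W·T_C/(T_H − T_C) = 69.5 × 301.15/206.85 = 101 kJ.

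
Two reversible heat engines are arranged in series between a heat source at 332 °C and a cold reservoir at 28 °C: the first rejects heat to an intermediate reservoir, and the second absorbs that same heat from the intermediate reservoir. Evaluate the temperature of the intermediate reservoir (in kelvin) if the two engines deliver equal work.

T_H = 332 °C → 332 + 273.15 = 605.15 K.
T_C = 28 °C → 28 + 273.15 = 301.15 K.
For reversible stages Q_m = Q_H·(T_m/T_H). Setting W₁ = Q_H(1 − T_m/T_H) equal to W₂ = Q_m(1 − T_C/T_m) = Q_H·(T_m − T_C)/T_H gives T_H − T_m = T_m − T_C, so T_m = (T_H + T_C)/2 = (605.15 + 301.15)/2 = 453 K.

T_m ≈ 453 K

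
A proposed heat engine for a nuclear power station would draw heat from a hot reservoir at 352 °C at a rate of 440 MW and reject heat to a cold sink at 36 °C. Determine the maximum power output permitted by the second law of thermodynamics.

Ẇ_max ≈ 222.4 MW

T_H = 352 °C → 352 + 273.15 = 625.15 K.
T_C = 36 °C → 36 + 273.15 = 309.15 K.
The upper bound on efficiency is η_max = 1 − T_C/T_H = 1 − 309.15/625.15 = 0.5055.
W_max = η_max · Q_H = 0.5055 × 440 = 222.4 MW.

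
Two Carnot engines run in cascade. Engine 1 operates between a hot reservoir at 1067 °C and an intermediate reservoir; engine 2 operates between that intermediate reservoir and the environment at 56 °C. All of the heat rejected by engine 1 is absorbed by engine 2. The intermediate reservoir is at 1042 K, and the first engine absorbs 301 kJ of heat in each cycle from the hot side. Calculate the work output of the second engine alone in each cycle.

W₂ ≈ 160.1 kJ

T_H = 1067 °C → 1067 + 273.15 = 1340.15 K.
T_C = 56 °C → 56 + 273.15 = 329.15 K.
Heat entering the second stage: Q_m = Q_H·(T_m/T_H) = 301 × 1042.00/1340.15 = 234.0 kJ.
Second-stage efficiency η₂ = 1 − T_C/T_m = 1 − 329.15/1042.00 = 0.6841, so W₂ = η₂·Q_m = 160.1 kJ.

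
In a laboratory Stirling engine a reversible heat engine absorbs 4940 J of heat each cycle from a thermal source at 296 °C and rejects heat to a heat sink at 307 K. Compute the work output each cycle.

T_H = 296 °C → 296 + 273.15 = 569.15 K.
η_rev = 1 − T_C/T_H = 1 − 307.00/569.15 = 0.4606.
W = η·Q_H = 0.4606 × 4940 = 2280 J.

W ≈ 2280 J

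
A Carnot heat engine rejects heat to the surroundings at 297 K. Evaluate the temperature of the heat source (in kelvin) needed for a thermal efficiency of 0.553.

From η = 1 − T_C/T_H, solving for T_H gives T_H = T_C/(1 − η) = 297.00/(1 − 0.553) = 664 K.

T_H ≈ 664 K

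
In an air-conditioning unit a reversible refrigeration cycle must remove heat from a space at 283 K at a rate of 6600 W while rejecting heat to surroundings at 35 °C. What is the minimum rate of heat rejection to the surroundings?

T_H = 35 °C → 35 + 273.15 = 308.15 K.
For a reversible cycle Q_H/Q_C = T_H/T_C, so Q_H = Q_C·T_H/T_C = 6600 × 308.15/283.00 = 7187 W.

Q̇_H ≈ 7187 W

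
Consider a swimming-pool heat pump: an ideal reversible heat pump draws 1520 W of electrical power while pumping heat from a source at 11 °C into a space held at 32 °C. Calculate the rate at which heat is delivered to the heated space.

Q̇_H ≈ 22100 W

T_H = 32 °C → 32 + 273.15 = 305.15 K.
T_C = 11 °C → 11 + 273.15 = 284.15 K.
For a reversible heat pump, COP_HP = T_H/(T_H − T_C) = 305.15/21.00 = 14.5310.
Q_H = COP_HP · W = 14.5310 × 1520 = 22100 W.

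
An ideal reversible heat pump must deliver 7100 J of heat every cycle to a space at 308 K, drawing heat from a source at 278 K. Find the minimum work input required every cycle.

Reversible heating COP: COP_HP = T_H/(T_H − T_C) = 308.00/30.00 = 10.2667.
W = Q_H/COP_HP = 7100/10.2667 = 692 J.

W_in ≈ 692 J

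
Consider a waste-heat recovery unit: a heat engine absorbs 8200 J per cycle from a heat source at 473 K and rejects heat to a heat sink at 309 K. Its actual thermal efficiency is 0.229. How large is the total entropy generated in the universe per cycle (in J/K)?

ΔS_univ ≈ 3.12 J/K

W = η·Q_H = 0.229 × 8200 = 1878 J, so Q_C = Q_H − W = 6322 J.
Reservoir entropy changes: ΔS_H = −Q_H/T_H = −8200/473.00 = -17.34 J/K and ΔS_C = +Q_C/T_C = 6322/309.00 = 20.46 J/K.
ΔS_univ = −Q_H/T_H + Q_C/T_C = 3.12 J/K (> 0, since η = 0.229 < η_Carnot = 0.347).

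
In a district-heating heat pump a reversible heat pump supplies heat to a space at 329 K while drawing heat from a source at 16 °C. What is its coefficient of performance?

T_C = 16 °C → 16 + 273.15 = 289.15 K.
The Carnot heat-pump COP is COP_HP = T_H/(T_H − T_C) = 329.00/(329.00 − 289.15) = 8.26.

COP_HP ≈ 8.26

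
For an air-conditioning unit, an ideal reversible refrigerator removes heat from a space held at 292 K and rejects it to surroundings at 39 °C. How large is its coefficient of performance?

T_H = 39 °C → 39 + 273.15 = 312.15 K.
Carnot COP: COP_R = T_C/(T_H − T_C) = 292.00/(312.15 − 292.00) = 14.5.

COP_R ≈ 14.5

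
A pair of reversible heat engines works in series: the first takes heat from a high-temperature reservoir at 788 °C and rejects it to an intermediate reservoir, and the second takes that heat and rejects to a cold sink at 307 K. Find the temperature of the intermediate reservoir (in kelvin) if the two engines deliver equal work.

T_m ≈ 684.1 K

T_H = 788 °C → 788 + 273.15 = 1061.15 K.
For reversible stages Q_m = Q_H·(T_m/T_H). Setting W₁ = Q_H(1 − T_m/T_H) equal to W₂ = Q_m(1 − T_C/T_m) = Q_H·(T_m − T_C)/T_H gives T_H − T_m = T_m − T_C, so T_m = (T_H + T_C)/2 = (1061.15 + 307.00)/2 = 684.1 K.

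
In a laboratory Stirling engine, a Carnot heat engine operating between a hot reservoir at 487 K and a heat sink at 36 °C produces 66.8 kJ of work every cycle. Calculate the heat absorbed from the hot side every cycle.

T_C = 36 °C → 36 + 273.15 = 309.15 K.
The Carnot efficiency is η = 1 − T_C/T_H = 1 − 309.15/487.00 = 0.3652.
Q_H = W/η = 66.8/0.3652 = 183 kJ.

Q_H ≈ 183 kJ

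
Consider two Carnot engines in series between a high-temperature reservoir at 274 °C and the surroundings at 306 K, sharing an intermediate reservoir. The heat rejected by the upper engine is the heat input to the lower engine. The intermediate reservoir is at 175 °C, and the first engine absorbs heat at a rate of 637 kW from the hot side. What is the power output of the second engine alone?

Ẇ₂ ≈ 165 kW

T_H = 274 °C → 274 + 273.15 = 547.15 K.
T_m = 175 °C → 175 + 273.15 = 448.15 K.
Heat entering the second stage: Q_m = Q_H·(T_m/T_H) = 637 × 448.15/547.15 = 522 kW.
Second-stage efficiency η₂ = 1 − T_C/T_m = 1 − 306.00/448.15 = 0.3172, so W₂ = η₂·Q_m = 165 kW.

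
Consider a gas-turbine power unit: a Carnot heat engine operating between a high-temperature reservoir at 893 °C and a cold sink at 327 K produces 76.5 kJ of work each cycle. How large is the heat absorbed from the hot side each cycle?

Q_H ≈ 106 kJ

T_H = 893 °C → 893 + 273.15 = 1166.15 K.
For a reversible engine, η = 1 − T_C/T_H = 1 − 327.00/1166.15 = 0.7196.
Q_H = W/η = 76.5/0.7196 = 106 kJ.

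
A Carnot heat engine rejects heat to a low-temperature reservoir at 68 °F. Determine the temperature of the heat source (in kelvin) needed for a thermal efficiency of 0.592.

T_C = 68 °F → (68 − 32) × 5/9 = 20.00 °C = 293.15 K.
From η = 1 − T_C/T_H, solving for T_H gives T_H = T_C/(1 − η) = 293.15/(1 − 0.592) = 719 K.

T_H ≈ 719 K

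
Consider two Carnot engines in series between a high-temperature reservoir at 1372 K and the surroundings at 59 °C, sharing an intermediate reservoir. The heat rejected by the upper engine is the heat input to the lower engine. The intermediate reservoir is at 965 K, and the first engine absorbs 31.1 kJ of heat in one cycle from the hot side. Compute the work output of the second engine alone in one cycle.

T_C = 59 °C → 59 + 273.15 = 332.15 K.
Heat entering the second stage: Q_m = Q_H·(T_m/T_H) = 31.1 × 965.00/1372.00 = 21.87 kJ.
Second-stage efficiency η₂ = 1 − T_C/T_m = 1 − 332.15/965.00 = 0.6558, so W₂ = η₂·Q_m = 14.35 kJ.

W₂ ≈ 14.35 kJ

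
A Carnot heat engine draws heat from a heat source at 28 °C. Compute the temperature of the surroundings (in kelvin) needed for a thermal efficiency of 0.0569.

T_H = 28 °C → 28 + 273.15 = 301.15 K.
From η = 1 − T_C/T_H, T_C = T_H·(1 − η) = 301.15 × (1 − 0.0569) = 284 K.

T_C ≈ 284 K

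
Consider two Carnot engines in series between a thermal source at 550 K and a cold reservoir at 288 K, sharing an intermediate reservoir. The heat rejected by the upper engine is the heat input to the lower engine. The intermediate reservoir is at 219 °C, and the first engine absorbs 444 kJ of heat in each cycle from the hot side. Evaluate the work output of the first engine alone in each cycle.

T_m = 219 °C → 219 + 273.15 = 492.15 K.
First-stage efficiency η₁ = 1 − T_m/T_H = 1 − 492.15/550.00 = 0.1052.
W₁ = η₁·Q_H = 0.1052 × 444 = 46.70 kJ.

W₁ ≈ 46.70 kJ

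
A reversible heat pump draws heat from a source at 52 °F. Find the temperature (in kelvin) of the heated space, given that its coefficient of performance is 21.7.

T_C = 52 °F → (52 − 32) × 5/9 = 11.11 °C = 284.26 K.
COP_HP = T_H/(T_H − T_C) ⇒ T_H = T_C·COP_HP/(COP_HP − 1) = 284.26 × 21.7/(21.7 − 1) = 298.0 K.

T_H ≈ 298.0 K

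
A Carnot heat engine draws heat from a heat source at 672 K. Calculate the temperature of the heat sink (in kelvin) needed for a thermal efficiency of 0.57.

From η = 1 − T_C/T_H, T_C = T_H·(1 − η) = 672.00 × (1 − 0.57) = 289.0 K.

T_C ≈ 289.0 K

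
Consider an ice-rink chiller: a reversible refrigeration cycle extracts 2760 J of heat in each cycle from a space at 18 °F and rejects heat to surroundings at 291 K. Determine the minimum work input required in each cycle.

W_in ≈ 267 J

T_C = 18 °F → (18 − 32) × 5/9 = -7.78 °C = 265.37 K.
For a reversible refrigerator, COP_R = T_C/(T_H − T_C) = 265.37/25.63 = 10.3549.
W = Q_C/COP_R = 2760/10.3549 = 267 J.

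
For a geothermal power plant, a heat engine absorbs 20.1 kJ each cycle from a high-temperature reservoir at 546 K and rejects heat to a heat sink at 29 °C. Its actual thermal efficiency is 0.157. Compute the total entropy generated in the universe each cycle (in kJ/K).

ΔS_univ ≈ 0.01927 kJ/K

T_C = 29 °C → 29 + 273.15 = 302.15 K.
W = η·Q_H = 0.157 × 20.1 = 3.156 kJ, so Q_C = Q_H − W = 16.94 kJ.
Entropy balance on the reservoirs: −Q_H/T_H = -0.03681 kJ/K, +Q_C/T_C = 0.05608 kJ/K.
ΔS_univ = −Q_H/T_H + Q_C/T_C = 0.01927 kJ/K (> 0, since η = 0.157 < η_Carnot = 0.447).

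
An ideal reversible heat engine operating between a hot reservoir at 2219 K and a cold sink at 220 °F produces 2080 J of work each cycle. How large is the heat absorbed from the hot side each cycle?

Q_H ≈ 2510 J

T_C = 220 °F → (220 − 32) × 5/9 = 104.44 °C = 377.59 K.
η_rev = 1 − T_C/T_H = 1 − 377.59/2219.00 = 0.8298.
Q_H = W/η = 2080/0.8298 = 2510 J.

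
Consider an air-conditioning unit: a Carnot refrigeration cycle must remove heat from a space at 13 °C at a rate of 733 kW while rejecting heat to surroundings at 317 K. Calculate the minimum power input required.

T_C = 13 °C → 13 + 273.15 = 286.15 K.
COP_R = T_C/(T_H − T_C) = 286.15/30.85 = 9.2755.
W = Q_C/COP_R = 733/9.2755 = 79.0 kW.

Ẇ_in ≈ 79.0 kW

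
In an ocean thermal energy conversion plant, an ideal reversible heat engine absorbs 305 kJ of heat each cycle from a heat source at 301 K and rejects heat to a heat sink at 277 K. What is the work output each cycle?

For a reversible engine, η = 1 − T_C/T_H = 1 − 277.00/301.00 = 0.0797.
W = η·Q_H = 0.0797 × 305 = 24.3 kJ.

W ≈ 24.3 kJ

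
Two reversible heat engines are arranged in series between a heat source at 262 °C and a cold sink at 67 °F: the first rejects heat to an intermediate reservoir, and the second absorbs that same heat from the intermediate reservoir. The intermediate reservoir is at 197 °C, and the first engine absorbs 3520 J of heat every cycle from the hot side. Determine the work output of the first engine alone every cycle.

T_H = 262 °C → 262 + 273.15 = 535.15 K.
T_C = 67 °F → (67 − 32) × 5/9 = 19.44 °C = 292.59 K.
T_m = 197 °C → 197 + 273.15 = 470.15 K.
First-stage efficiency η₁ = 1 − T_m/T_H = 1 − 470.15/535.15 = 0.1215.
W₁ = η₁·Q_H = 0.1215 × 3520 = 428 J.

W₁ ≈ 428 J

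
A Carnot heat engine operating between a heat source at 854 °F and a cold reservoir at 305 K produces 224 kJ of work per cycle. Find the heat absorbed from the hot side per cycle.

Q_H ≈ 385 kJ

T_H = 854 °F → (854 − 32) × 5/9 = 456.67 °C = 729.82 K.
Since the cycle is reversible, η = 1 − T_C/T_H = 1 − 305.00/729.82 = 0.5821.
Q_H = W/η = 224/0.5821 = 385 kJ.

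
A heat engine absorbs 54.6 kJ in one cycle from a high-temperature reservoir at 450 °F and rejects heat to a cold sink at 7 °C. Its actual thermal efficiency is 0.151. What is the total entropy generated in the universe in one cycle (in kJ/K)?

ΔS_univ ≈ 0.0574 kJ/K

T_H = 450 °F → (450 − 32) × 5/9 = 232.22 °C = 505.37 K.
T_C = 7 °C → 7 + 273.15 = 280.15 K.
W = η·Q_H = 0.151 × 54.6 = 8.245 kJ, so Q_C = Q_H − W = 46.36 kJ.
Entropy balance on the reservoirs: −Q_H/T_H = -0.1080 kJ/K, +Q_C/T_C = 0.1655 kJ/K.
ΔS_univ = −Q_H/T_H + Q_C/T_C = 0.0574 kJ/K (> 0, since η = 0.151 < η_Carnot = 0.446).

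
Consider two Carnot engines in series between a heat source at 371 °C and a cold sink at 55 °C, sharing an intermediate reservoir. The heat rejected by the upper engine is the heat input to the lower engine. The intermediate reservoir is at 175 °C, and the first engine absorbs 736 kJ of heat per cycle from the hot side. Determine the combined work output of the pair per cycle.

T_H = 371 °C → 371 + 273.15 = 644.15 K.
T_C = 55 °C → 55 + 273.15 = 328.15 K.
Two reversible stages in series are equivalent to a single Carnot engine between T_H and T_C, so η_total = 1 − T_C/T_H = 1 − 328.15/644.15 = 0.4906.
W_total = η_total · Q_H = 0.4906 × 736 = 361 kJ.

W_total ≈ 361 kJ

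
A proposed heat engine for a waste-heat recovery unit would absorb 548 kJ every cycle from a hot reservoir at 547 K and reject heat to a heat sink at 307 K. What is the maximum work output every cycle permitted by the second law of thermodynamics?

The upper bound on efficiency is η_max = 1 − T_C/T_H = 1 − 307.00/547.00 = 0.4388.
W_max = η_max · Q_H = 0.4388 × 548 = 240 kJ.

W_max ≈ 240 kJ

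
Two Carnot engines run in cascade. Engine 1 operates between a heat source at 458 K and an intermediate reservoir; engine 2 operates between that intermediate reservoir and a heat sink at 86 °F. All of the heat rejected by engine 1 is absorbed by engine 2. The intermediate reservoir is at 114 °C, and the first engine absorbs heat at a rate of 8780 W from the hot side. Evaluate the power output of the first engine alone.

T_C = 86 °F → (86 − 32) × 5/9 = 30.00 °C = 303.15 K.
T_m = 114 °C → 114 + 273.15 = 387.15 K.
First-stage efficiency η₁ = 1 − T_m/T_H = 1 − 387.15/458.00 = 0.1547.
W₁ = η₁·Q_H = 0.1547 × 8780 = 1360 W.

Ẇ₁ ≈ 1360 W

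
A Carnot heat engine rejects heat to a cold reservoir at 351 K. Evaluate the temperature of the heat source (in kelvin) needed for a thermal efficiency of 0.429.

From η = 1 − T_C/T_H, solving for T_H gives T_H = T_C/(1 − η) = 351.00/(1 − 0.429) = 615 K.

T_H ≈ 615 K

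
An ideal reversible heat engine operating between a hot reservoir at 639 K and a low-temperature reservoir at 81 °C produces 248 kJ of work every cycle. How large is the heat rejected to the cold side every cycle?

T_C = 81 °C → 81 + 273.15 = 354.15 K.
Since the cycle is reversible, η = 1 − T_C/T_H = 1 − 354.15/639.00 = 0.4458.
Since Q_C/Q_H = T_C/T_H and Q_H = W/η, Q_C = W·T_C/(T_H − T_C) = 248 × 354.15/284.85 = 308 kJ.

Q_C ≈ 308 kJ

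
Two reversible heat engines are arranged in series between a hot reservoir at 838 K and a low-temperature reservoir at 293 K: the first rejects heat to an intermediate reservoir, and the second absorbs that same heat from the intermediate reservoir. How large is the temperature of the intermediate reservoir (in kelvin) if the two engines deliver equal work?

T_m ≈ 566 K

For reversible stages Q_m = Q_H·(T_m/T_H). Setting W₁ = Q_H(1 − T_m/T_H) equal to W₂ = Q_m(1 − T_C/T_m) = Q_H·(T_m − T_C)/T_H gives T_H − T_m = T_m − T_C, so T_m = (T_H + T_C)/2 = (838.00 + 293.00)/2 = 566 K.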